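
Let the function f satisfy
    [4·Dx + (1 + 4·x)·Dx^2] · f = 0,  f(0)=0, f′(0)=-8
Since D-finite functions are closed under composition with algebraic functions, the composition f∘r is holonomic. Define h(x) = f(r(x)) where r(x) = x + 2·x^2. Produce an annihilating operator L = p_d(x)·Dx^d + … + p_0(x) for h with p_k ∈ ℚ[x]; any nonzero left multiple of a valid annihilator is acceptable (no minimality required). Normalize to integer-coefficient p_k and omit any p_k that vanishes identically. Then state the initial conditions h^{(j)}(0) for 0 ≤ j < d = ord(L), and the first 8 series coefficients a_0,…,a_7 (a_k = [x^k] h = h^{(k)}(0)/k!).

f: a_k = 0, -8, 16, -128/3, 128, -2048/5, 4096/3, -32768/7, …
Change of var in L_f (x↦r) gives L₀.
L = (16·x + 32·x^2)·Dx + (1 + 8·x + 24·x^2 + 32·x^3)·Dx^2  (order 2).
h: a_k = 0, -8, 0, 64/3, -64, 512/5, 0, -4096/7, …
ICs: h(0) = 0, h′(0) = -8.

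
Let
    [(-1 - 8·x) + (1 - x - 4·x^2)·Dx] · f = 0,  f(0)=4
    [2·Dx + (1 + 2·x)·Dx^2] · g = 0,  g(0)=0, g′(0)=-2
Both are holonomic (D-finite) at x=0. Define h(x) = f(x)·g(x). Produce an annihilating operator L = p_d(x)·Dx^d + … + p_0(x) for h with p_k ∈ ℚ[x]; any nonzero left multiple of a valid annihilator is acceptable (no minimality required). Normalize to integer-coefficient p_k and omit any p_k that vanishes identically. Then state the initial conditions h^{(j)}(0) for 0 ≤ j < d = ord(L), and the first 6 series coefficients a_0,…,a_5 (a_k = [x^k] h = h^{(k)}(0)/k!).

f: a_k = 4, 4, 20, 36, 116, 260, …
g: a_k = 0, -2, 2, -8/3, 4, -32/5, …
L₀ := L_f ⊗_s L_g (sym. prod.), ord ≤ 2.
L = (10 + 32·x) + (22·x + 40·x^2)·Dx + (-1 - x + 6·x^2 + 8·x^3)·Dx^2  (order 2).
h: a_k = 0, -8, 0, -128/3, -80/3, -3344/15, …
ICs: h(0) = 0, h′(0) = -8.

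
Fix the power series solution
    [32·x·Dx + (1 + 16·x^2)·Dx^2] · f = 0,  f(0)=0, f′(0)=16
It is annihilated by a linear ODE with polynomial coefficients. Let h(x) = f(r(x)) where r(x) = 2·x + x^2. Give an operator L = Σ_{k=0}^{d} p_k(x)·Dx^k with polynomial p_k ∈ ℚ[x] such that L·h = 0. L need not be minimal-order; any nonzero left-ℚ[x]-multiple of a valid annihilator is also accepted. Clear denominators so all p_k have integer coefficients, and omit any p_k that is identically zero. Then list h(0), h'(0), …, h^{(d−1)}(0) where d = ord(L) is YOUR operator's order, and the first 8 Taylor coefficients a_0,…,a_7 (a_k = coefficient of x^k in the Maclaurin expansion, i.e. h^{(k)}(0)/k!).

f: a_k = 0, 16, 0, -256/3, 0, 4096/5, 0, -65536/7, …
Change of var in L_f (x↦r) gives L₀.
L = (-1 + 128·x + 256·x^2 + 192·x^3 + 48·x^4)·Dx + (1 + x + 64·x^2 + 128·x^3 + 80·x^4 + 16·x^5)·Dx^2  (order 2).
h: a_k = 0, 32, 16, -2048/3, -1024, 128512/5, 196352/3, -7929856/7, …
ICs: h(0) = 0, h′(0) = 32.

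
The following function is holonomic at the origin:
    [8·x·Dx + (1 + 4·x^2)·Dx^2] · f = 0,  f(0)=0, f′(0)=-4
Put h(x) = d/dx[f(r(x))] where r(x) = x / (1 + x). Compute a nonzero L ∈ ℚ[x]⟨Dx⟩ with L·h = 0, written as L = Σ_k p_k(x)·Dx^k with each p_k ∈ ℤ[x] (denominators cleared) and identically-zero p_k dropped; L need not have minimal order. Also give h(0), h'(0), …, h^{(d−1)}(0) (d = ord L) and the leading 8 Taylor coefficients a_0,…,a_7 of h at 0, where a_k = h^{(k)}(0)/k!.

f: a_k = 0, -4, 0, 16/3, 0, -64/5, 0, 256/7, …
f∘r: x↦r, Dx↦Dx/r' in L_f ⇒ L₀.
h=h₀': d/dx-closure on L₀ ⇒ L.
L = (2 + 10·x) + (1 + 2·x + 5·x^2)·Dx  (order 1).
h: a_k = -4, 8, 4, -48, 76, 88, -556, 672, …
ICs: h(0) = -4.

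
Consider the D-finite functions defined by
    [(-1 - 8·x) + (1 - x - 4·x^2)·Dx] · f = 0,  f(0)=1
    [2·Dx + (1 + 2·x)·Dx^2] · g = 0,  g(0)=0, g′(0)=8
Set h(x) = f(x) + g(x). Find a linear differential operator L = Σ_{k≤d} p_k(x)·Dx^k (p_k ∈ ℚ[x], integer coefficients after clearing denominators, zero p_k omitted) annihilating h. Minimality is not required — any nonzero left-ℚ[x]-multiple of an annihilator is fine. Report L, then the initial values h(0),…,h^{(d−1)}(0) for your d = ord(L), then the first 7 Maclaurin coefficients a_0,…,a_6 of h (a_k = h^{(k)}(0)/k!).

L = (94 + 644·x + 1664·x^2 + 1920·x^3 + 1536·x^4)·Dx + (23 + 324·x + 1448·x^2 + 3072·x^3 + 3904·x^4 + 2560·x^5)·Dx^2 + (-6 - 35·x - 53·x^2 + 98·x^3 + 528·x^4 + 864·x^5 + 512·x^6)·Dx^3  (order 3).
h: a_k = 1, 9, -3, 59/3, 13, 453/5, 415/3, …
ICs: h(0) = 1, h′(0) = 9, h′′(0) = -6.

f: a_k = 1, 1, 5, 9, 29, 65, 181, …
g: a_k = 0, 8, -8, 32/3, -16, 128/5, -128/3, …
f+g: L₀ = lclm(L_f,L_g), ord ≤ 1+2.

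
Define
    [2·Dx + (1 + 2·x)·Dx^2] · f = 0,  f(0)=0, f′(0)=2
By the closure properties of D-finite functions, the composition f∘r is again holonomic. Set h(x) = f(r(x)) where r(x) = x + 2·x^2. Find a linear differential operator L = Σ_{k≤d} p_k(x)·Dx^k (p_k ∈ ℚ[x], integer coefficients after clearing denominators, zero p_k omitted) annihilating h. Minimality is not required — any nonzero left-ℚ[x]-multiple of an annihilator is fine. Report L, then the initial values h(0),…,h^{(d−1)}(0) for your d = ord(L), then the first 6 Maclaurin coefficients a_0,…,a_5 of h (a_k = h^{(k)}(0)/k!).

f: a_k = 0, 2, -2, 8/3, -4, 32/5, …
Substitute x→r, Dx→(1/r')Dx; clear ⇒ L₀.
L = (-2 + 8·x + 16·x^2)·Dx + (1 + 6·x + 12·x^2 + 16·x^3)·Dx^2  (order 2).
h: a_k = 0, 2, 2, -16/3, 4, 32/5, …
ICs: h(0) = 0, h′(0) = 2.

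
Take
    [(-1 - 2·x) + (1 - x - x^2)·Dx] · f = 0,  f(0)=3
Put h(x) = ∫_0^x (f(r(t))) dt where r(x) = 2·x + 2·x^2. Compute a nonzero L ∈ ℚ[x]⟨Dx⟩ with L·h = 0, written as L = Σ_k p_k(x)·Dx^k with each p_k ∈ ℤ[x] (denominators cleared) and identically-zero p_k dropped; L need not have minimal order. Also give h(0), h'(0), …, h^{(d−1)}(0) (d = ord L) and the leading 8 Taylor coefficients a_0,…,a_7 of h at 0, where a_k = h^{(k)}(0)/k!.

L = (2 + 12·x + 24·x^2 + 16·x^3)·Dx + (-1 + 2·x + 6·x^2 + 8·x^3 + 4·x^4)·Dx^2  (order 2).
h: a_k = 0, 3, 3, 10, 30, 96, 324, 7848/7, …
ICs: h(0) = 0, h′(0) = 3.

f: a_k = 3, 3, 6, 9, 15, 24, 39, 63, …
L₀ from L_f via x↦r, Dx↦r'^{-1}Dx.
∫: right-multiply L₀ by Dx.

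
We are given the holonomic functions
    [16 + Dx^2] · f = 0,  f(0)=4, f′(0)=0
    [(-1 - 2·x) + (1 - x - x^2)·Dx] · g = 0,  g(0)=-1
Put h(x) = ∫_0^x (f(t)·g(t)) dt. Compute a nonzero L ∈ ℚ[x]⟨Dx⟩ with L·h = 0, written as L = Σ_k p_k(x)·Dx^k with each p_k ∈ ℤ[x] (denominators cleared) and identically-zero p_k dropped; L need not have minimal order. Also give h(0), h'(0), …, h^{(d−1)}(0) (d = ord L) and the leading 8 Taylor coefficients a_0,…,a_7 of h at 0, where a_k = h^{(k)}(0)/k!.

f: a_k = 4, 0, -32, 0, 128/3, 0, -1024/45, 0, …
g: a_k = -1, -1, -2, -3, -5, -8, -13, -21, …
Sym-product of L_f,L_g gives L₀ (≤ ord 2).
Integrate: L := L₀·Dx.
L = (-14 + 16·x + 16·x^2)·Dx + (2 + 4·x)·Dx^2 + (-1 + x + x^2)·Dx^3  (order 3).
h: a_k = 0, -4, -2, 8, 5, 4/15, 32/9, 292/45, …
ICs: h(0) = 0, h′(0) = -4, h′′(0) = -4.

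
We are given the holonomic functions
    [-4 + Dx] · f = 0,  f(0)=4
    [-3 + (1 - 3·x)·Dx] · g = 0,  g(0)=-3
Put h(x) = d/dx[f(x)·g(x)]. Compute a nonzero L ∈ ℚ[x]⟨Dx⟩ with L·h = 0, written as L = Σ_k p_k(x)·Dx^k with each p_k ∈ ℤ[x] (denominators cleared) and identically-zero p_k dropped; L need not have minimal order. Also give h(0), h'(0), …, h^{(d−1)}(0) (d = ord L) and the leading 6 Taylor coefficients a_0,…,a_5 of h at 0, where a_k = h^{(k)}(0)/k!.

L = (58 - 168·x + 144·x^2) + (-7 + 33·x - 36·x^2)·Dx  (order 1).
h: a_k = -84, -696, -3516, -14576, -55172, -995144/5, …
ICs: h(0) = -84.

f: a_k = 4, 16, 32, 128/3, 128/3, 512/15, …
g: a_k = -3, -9, -27, -81, -243, -729, …
L₀ := L_f ⊗_s L_g (sym. prod.), ord ≤ 1.
h₀' ⇒ L via d/dx closure of L₀.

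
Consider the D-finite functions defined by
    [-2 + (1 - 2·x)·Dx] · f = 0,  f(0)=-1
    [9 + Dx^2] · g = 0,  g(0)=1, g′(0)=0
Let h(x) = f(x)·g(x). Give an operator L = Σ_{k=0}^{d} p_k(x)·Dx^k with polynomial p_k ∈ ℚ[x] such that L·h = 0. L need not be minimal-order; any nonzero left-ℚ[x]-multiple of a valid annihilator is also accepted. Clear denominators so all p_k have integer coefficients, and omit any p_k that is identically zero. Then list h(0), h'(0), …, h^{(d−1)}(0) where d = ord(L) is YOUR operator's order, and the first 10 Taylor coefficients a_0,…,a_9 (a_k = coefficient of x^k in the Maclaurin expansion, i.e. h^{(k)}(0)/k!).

f: a_k = -1, -2, -4, -8, -16, -32, -64, -128, -256, -512, …
g: a_k = 1, 0, -9/2, 0, 27/8, 0, -81/80, 0, 729/4480, 0, …
Product ⇒ symmetric product L₀, ord ≤ 2.
L = (-9 + 18·x) + 4·Dx + (-1 + 2·x)·Dx^2  (order 2).
h: a_k = -1, -2, 1/2, 1, -11/8, -11/4, -359/80, -359/40, -16229/896, -16229/448, …
ICs: h(0) = -1, h′(0) = -2.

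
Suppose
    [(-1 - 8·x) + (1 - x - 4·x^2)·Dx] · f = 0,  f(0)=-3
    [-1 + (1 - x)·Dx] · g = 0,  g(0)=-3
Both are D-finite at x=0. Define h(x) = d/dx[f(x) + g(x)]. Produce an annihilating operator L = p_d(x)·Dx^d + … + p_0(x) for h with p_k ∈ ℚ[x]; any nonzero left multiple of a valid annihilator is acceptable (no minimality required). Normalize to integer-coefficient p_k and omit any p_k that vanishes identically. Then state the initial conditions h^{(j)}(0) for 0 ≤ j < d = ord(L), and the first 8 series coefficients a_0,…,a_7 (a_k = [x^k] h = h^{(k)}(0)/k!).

f: a_k = -3, -3, -15, -27, -87, -195, -543, -1323, …
g: a_k = -3, -3, -3, -3, -3, -3, -3, -3, …
Weyl lclm of L_f,L_g ⇒ L₀ (ord ≤ 2).
h=h₀': d/dx-closure on L₀ ⇒ L.
L = (-6 - 96·x - 384·x^3 + 96·x^4) + (6 + 42·x - 24·x^2 + 144·x^3 - 372·x^4 + 96·x^5)·Dx + (-1 + 2·x - 9·x^2 + 24·x^3 + 28·x^4 - 60·x^5 + 16·x^6)·Dx^2  (order 2).
h: a_k = -6, -36, -90, -360, -990, -3276, -9282, -27984, …
ICs: h(0) = -6, h′(0) = -36.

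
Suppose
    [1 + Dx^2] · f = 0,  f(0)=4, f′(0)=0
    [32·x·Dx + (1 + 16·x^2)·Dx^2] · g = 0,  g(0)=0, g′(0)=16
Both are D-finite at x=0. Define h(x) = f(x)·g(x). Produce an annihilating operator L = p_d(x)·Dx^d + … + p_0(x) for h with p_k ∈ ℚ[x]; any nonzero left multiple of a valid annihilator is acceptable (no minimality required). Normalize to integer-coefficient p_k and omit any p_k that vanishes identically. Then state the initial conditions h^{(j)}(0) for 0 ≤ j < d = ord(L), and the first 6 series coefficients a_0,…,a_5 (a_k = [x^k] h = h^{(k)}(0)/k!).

L = (1105 + 51776·x^2 + 22016·x^4 + 16384·x^6 + 65536·x^8) + (2112·x + 35840·x^3 + 49152·x^5 + 262144·x^7)·Dx + (1122 + 52352·x^2 + 27648·x^4 + 32768·x^6 + 131072·x^8)·Dx^2 + (2112·x + 35840·x^3 + 49152·x^5 + 262144·x^7)·Dx^3 + (17 + 576·x^2 + 5632·x^4 + 16384·x^6 + 65536·x^8)·Dx^4  (order 4).
h: a_k = 0, 64, 0, -1120/3, 0, 51752/15, …
ICs: h(0) = 0, h′(0) = 64, h′′(0) = 0, h′′′(0) = -2240.

f: a_k = 4, 0, -2, 0, 1/6, 0, …
g: a_k = 0, 16, 0, -256/3, 0, 4096/5, …
Sym-product of L_f,L_g gives L₀ (≤ ord 4).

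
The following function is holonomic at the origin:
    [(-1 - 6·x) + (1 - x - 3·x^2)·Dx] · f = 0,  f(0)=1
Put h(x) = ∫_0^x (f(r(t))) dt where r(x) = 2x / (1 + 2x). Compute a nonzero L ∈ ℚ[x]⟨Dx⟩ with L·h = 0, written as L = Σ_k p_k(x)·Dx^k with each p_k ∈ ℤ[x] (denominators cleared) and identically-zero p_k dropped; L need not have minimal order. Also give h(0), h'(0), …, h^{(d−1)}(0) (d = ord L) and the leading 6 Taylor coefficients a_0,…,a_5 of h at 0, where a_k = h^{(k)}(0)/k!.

L = (2 + 28·x)·Dx + (-1 - 4·x + 8·x^2 + 24·x^3)·Dx^2  (order 2).
h: a_k = 0, 1, 1, 4, 0, 144/5, …
ICs: h(0) = 0, h′(0) = 1.

f: a_k = 1, 1, 4, 7, 19, 40, …
L₀ from L_f via x↦r, Dx↦r'^{-1}Dx.
Integrate: L := L₀·Dx.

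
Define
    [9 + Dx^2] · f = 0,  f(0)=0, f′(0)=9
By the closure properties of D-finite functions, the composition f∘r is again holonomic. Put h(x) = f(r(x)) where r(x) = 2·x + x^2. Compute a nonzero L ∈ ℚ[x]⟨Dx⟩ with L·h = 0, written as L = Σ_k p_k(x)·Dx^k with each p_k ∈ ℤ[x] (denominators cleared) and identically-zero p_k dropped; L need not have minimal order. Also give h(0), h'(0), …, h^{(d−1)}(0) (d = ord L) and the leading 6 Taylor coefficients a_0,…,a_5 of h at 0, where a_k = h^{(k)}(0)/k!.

L = (36 + 108·x + 108·x^2 + 36·x^3) - Dx + (1 + x)·Dx^2  (order 2).
h: a_k = 0, 18, 9, -108, -162, 567/5, …
ICs: h(0) = 0, h′(0) = 18.

f: a_k = 0, 9, 0, -27/2, 0, 243/40, …
f∘r: x↦r, Dx↦Dx/r' in L_f ⇒ L₀.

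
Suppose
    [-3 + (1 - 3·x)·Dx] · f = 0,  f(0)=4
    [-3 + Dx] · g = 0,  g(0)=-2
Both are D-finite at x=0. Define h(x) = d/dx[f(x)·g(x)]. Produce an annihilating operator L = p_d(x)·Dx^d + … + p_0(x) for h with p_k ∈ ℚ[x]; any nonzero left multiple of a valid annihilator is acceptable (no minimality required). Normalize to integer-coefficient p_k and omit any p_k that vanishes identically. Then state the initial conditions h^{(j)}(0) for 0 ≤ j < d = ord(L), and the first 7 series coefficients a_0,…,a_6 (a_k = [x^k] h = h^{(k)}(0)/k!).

L = (15 - 36·x + 27·x^2) + (-2 + 9·x - 9·x^2)·Dx  (order 1).
h: a_k = -48, -360, -1728, -7020, -26406, -475551/5, -332910, …
ICs: h(0) = -48.

f: a_k = 4, 12, 36, 108, 324, 972, 2916, …
g: a_k = -2, -6, -9, -9, -27/4, -81/20, -81/40, …
Product ⇒ symmetric product L₀, ord ≤ 1.
h₀' ⇒ L via d/dx closure of L₀.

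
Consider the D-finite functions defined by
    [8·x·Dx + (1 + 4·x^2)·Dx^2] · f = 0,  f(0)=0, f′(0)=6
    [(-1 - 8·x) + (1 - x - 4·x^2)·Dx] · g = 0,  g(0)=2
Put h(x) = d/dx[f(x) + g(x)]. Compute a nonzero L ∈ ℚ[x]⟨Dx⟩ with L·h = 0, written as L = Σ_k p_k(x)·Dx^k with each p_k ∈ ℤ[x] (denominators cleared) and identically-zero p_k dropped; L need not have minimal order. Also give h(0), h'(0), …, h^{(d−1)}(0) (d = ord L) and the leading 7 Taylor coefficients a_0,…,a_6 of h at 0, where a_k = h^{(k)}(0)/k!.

f: a_k = 0, 6, 0, -8, 0, 96/5, 0, …
g: a_k = 2, 2, 10, 18, 58, 130, 362, …
Weyl lclm of L_f,L_g ⇒ L₀ (ord ≤ 3).
Differentiate: ansatz ord ≤ ord L₀ ⇒ L.
L = (40 - 160·x - 2272·x^2 - 4608·x^3 - 16896·x^4 - 6144·x^6) + (-31 - 264·x - 364·x^2 - 2208·x^3 - 4160·x^4 - 12800·x^5 - 768·x^6 - 6144·x^7)·Dx + (5 + 11·x + 80·x^2 - 116·x^3 - 80·x^4 - 704·x^5 - 1536·x^6 - 256·x^7 - 1024·x^8)·Dx^2  (order 2).
h: a_k = 8, 20, 30, 232, 746, 2172, 5790, …
ICs: h(0) = 8, h′(0) = 20.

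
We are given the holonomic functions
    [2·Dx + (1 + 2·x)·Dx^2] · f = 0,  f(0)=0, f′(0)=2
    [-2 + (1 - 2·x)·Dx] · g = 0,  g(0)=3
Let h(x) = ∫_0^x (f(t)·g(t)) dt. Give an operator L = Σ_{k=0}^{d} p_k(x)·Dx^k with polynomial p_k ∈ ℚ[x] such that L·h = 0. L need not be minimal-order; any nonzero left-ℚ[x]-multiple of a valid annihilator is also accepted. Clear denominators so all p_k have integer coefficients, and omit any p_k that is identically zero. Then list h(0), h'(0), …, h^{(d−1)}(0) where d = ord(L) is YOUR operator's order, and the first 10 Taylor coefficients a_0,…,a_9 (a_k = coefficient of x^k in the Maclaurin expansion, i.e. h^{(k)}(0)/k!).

f: a_k = 0, 2, -2, 8/3, -4, 32/5, -32/3, 128/7, -32, 512/9, …
g: a_k = 3, 6, 12, 24, 48, 96, 192, 384, 768, 1536, …
Product ⇒ symmetric product L₀, ord ≤ 2.
h=∫₀ˣh₀: take L = L₀·Dx.
L = 4·Dx + (2 + 12·x)·Dx^2 + (-1 + 4·x^2)·Dx^3  (order 3).
h: a_k = 0, 0, 3, 2, 5, 28/5, 188/15, 592/35, 1276/35, 17056/315, …
ICs: h(0) = 0, h′(0) = 0, h′′(0) = 6.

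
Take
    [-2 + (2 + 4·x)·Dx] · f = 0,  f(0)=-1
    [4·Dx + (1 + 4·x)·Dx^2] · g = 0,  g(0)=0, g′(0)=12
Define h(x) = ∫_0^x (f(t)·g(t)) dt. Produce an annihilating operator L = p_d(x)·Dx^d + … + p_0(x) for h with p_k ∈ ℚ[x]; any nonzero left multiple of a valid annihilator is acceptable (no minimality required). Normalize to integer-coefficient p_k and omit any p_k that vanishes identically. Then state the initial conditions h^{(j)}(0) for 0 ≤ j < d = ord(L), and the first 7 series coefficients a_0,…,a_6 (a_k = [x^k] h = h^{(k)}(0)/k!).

L = (-1 + 4·x)·Dx + (2 + 4·x)·Dx^2 + (1 + 8·x + 20·x^2 + 16·x^3)·Dx^3  (order 3).
h: a_k = 0, 0, -6, 4, -17/2, 22, -3709/60, …
ICs: h(0) = 0, h′(0) = 0, h′′(0) = -12.

f: a_k = -1, -1, 1/2, -1/2, 5/8, -7/8, 21/16, …
g: a_k = 0, 12, -24, 64, -192, 3072/5, -2048, …
h₀=f·g: eliminate ⇒ L₀, order ≤ 1·2.
∫: right-multiply L₀ by Dx.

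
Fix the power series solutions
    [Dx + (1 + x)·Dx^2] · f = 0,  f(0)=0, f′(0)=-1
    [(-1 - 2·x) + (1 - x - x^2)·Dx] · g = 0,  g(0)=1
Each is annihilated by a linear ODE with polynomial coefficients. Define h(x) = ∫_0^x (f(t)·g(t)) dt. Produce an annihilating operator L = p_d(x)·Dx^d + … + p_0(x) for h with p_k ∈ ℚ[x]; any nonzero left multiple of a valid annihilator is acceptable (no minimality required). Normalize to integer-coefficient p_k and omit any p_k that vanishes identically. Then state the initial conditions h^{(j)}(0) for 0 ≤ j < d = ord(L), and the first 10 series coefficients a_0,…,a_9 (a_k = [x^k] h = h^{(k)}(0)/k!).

f: a_k = 0, -1, 1/2, -1/3, 1/4, -1/5, 1/6, -1/7, 1/8, -1/9, …
g: a_k = 1, 1, 2, 3, 5, 8, 13, 21, 34, 55, …
Product ⇒ symmetric product L₀, ord ≤ 2.
∫: right-multiply L₀ by Dx.
L = (3 + 4·x)·Dx + (1 + 7·x + 5·x^2)·Dx^2 + (-1 + 2·x^2 + x^3)·Dx^3  (order 3).
h: a_k = 0, 0, -1/2, -1/6, -11/24, -5/12, -247/360, -181/210, -1441/1120, -13609/7560, …
ICs: h(0) = 0, h′(0) = 0, h′′(0) = -1.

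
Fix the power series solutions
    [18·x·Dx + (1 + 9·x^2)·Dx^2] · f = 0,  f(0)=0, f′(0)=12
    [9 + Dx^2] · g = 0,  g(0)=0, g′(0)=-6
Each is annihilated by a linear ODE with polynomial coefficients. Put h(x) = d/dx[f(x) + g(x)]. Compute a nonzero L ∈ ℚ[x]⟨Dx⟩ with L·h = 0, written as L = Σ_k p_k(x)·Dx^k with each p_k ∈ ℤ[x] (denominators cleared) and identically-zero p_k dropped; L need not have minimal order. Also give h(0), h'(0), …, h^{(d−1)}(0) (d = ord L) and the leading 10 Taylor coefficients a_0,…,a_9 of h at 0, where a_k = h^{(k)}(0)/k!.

L = (-1782·x + 20412·x^3 + 13122·x^5) + (-9 + 567·x^2 + 6561·x^4 + 6561·x^6)·Dx + (-198·x + 2268·x^3 + 1458·x^5)·Dx^2 + (-1 + 63·x^2 + 729·x^4 + 729·x^6)·Dx^3  (order 3).
h: a_k = 6, 0, -81, 0, 3807/4, 0, -349677/40, 0, 176357493/2240, 0, …
ICs: h(0) = 6, h′(0) = 0, h′′(0) = -162.

f: a_k = 0, 12, 0, -36, 0, 972/5, 0, -8748/7, 0, 8748, …
g: a_k = 0, -6, 0, 9, 0, -81/20, 0, 243/280, 0, -243/2240, …
Weyl lclm of L_f,L_g ⇒ L₀ (ord ≤ 4).
Derive L from L₀ (diff closure).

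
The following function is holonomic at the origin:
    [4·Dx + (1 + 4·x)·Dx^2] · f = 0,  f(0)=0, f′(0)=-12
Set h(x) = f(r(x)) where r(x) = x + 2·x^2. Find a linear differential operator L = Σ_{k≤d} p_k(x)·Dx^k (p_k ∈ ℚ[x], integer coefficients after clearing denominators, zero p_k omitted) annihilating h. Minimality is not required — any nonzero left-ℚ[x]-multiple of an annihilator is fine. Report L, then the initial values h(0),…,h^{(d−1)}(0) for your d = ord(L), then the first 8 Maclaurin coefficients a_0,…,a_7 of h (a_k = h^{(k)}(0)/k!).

f: a_k = 0, -12, 24, -64, 192, -3072/5, 2048, -49152/7, …
f∘r: x↦r, Dx↦Dx/r' in L_f ⇒ L₀.
L = (16·x + 32·x^2)·Dx + (1 + 8·x + 24·x^2 + 32·x^3)·Dx^2  (order 2).
h: a_k = 0, -12, 0, 32, -96, 768/5, 0, -6144/7, …
ICs: h(0) = 0, h′(0) = -12.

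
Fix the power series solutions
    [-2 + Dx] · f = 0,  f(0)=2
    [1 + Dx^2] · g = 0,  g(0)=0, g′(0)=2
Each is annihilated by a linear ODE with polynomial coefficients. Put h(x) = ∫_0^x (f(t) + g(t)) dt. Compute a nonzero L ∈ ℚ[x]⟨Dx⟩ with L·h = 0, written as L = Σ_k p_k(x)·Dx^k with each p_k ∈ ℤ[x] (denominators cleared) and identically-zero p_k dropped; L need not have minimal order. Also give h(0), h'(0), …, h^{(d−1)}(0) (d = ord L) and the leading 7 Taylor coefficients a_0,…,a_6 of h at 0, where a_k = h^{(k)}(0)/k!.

L = -2·Dx + Dx^2 - 2·Dx^3 + Dx^4  (order 4).
h: a_k = 0, 2, 3, 4/3, 7/12, 4/15, 11/120, …
ICs: h(0) = 0, h′(0) = 2, h′′(0) = 6, h′′′(0) = 8.

f: a_k = 2, 4, 4, 8/3, 4/3, 8/15, 8/45, …
g: a_k = 0, 2, 0, -1/3, 0, 1/60, 0, …
f+g: L₀ = lclm(L_f,L_g), ord ≤ 1+2.
Integrate: L := L₀·Dx.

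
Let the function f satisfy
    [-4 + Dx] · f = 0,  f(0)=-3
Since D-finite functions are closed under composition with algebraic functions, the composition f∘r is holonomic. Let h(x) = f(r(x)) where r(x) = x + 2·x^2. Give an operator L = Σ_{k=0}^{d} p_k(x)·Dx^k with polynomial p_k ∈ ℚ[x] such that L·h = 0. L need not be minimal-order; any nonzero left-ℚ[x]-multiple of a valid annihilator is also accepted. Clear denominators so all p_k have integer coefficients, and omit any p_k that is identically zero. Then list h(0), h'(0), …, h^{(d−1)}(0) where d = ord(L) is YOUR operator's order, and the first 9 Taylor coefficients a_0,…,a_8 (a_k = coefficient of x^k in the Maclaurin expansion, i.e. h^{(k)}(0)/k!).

L = (-4 - 16·x) + Dx  (order 1).
h: a_k = -3, -12, -48, -128, -320, -3328/5, -19456/15, -237568/105, -391168/105, …
ICs: h(0) = -3.

f: a_k = -3, -12, -24, -32, -32, -128/5, -256/15, -1024/105, -512/105, …
Substitute x→r, Dx→(1/r')Dx; clear ⇒ L₀.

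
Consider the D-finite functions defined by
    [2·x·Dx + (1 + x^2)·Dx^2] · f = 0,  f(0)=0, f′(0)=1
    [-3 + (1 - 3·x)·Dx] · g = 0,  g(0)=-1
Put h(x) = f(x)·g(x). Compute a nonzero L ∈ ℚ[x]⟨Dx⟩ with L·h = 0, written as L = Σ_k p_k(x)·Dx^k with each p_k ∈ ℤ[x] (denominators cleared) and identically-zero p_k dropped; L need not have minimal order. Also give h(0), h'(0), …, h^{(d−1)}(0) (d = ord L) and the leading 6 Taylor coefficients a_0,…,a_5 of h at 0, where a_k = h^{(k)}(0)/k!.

L = 6·x + (6 - 2·x + 12·x^2)·Dx + (-1 + 3·x - x^2 + 3·x^3)·Dx^2  (order 2).
h: a_k = 0, -1, -3, -26/3, -26, -391/5, …
ICs: h(0) = 0, h′(0) = -1.

f: a_k = 0, 1, 0, -1/3, 0, 1/5, …
g: a_k = -1, -3, -9, -27, -81, -243, …
Sym-product of L_f,L_g gives L₀ (≤ ord 2).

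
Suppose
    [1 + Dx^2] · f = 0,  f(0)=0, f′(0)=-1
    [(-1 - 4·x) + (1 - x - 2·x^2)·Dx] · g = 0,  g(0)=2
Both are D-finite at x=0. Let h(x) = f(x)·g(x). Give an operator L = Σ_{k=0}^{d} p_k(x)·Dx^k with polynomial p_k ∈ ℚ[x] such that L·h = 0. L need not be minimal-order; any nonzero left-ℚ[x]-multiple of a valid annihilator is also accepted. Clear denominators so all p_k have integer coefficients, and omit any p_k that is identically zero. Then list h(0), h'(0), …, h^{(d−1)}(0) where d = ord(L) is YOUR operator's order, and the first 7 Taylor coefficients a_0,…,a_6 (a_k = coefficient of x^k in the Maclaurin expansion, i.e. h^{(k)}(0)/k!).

f: a_k = 0, -1, 0, 1/6, 0, -1/120, 0, …
g: a_k = 2, 2, 6, 10, 22, 42, 86, …
h₀=f·g: eliminate ⇒ L₀, order ≤ 2·1.
L = (3 + x + 2·x^2) + (2 + 8·x)·Dx + (-1 + x + 2·x^2)·Dx^2  (order 2).
h: a_k = 0, -2, -2, -17/3, -29/3, -1261/60, -807/20, …
ICs: h(0) = 0, h′(0) = -2.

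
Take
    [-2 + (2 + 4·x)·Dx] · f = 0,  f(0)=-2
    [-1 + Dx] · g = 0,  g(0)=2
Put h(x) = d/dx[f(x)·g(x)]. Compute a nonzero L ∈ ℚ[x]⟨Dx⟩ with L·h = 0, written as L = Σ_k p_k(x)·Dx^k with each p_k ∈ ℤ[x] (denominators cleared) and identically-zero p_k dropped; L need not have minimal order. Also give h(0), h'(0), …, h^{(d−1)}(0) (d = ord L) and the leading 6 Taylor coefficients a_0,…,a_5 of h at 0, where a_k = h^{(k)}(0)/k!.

L = (1 + 4·x + 2·x^2) + (-1 - 3·x - 2·x^2)·Dx  (order 1).
h: a_k = -8, -8, -8, 8/3, -28/3, 244/15, …
ICs: h(0) = -8.

f: a_k = -2, -2, 1, -1, 5/4, -7/4, …
g: a_k = 2, 2, 1, 1/3, 1/12, 1/60, …
Product ⇒ symmetric product L₀, ord ≤ 1.
Derive L from L₀ (diff closure).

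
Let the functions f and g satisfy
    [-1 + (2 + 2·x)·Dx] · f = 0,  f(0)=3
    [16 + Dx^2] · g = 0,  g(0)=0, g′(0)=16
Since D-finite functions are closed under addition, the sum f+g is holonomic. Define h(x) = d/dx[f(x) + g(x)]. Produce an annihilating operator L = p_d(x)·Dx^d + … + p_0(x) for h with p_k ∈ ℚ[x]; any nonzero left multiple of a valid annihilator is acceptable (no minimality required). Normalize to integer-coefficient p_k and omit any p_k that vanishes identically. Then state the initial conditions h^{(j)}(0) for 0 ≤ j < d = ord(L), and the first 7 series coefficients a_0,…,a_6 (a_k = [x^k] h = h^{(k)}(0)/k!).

L = (-1264 - 2048·x - 1024·x^2) + (-2144 - 6240·x - 6144·x^2 - 2048·x^3)·Dx + (-79 - 128·x - 64·x^2)·Dx^2 + (-134 - 390·x - 384·x^2 - 128·x^3)·Dx^3  (order 3).
h: a_k = 35/2, -3/4, -2039/16, -15/32, 131387/768, -189/512, -8357423/92160, …
ICs: h(0) = 35/2, h′(0) = -3/4, h′′(0) = -2039/8.

f: a_k = 3, 3/2, -3/8, 3/16, -15/128, 21/256, -63/1024, …
g: a_k = 0, 16, 0, -128/3, 0, 512/15, 0, …
Weyl lclm of L_f,L_g ⇒ L₀ (ord ≤ 3).
Differentiate: ansatz ord ≤ ord L₀ ⇒ L.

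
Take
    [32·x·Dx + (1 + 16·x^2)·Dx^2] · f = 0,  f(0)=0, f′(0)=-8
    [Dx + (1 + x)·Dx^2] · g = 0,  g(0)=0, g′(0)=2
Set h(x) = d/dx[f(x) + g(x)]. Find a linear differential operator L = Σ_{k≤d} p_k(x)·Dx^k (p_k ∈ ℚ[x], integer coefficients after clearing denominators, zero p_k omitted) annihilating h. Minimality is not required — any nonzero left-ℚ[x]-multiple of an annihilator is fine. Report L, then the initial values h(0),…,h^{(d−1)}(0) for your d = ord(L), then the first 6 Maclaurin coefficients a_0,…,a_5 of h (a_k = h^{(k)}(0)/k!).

f: a_k = 0, -8, 0, 128/3, 0, -2048/5, …
g: a_k = 0, 2, -1, 2/3, -1/2, 2/5, …
Sum ⇒ L₀ = lclm(L_f,L_g) in ℚ(x)⟨Dx⟩.
h₀' ⇒ L via d/dx closure of L₀.
L = (-32 - 96·x + 1536·x^2 + 512·x^3) + (-34 - 64·x + 1440·x^2 + 3072·x^3 + 1024·x^4)·Dx + (-1 + 31·x + 32·x^2 + 512·x^3 + 768·x^4 + 256·x^5)·Dx^2  (order 2).
h: a_k = -6, -2, 130, -2, -2046, -2, …
ICs: h(0) = -6, h′(0) = -2.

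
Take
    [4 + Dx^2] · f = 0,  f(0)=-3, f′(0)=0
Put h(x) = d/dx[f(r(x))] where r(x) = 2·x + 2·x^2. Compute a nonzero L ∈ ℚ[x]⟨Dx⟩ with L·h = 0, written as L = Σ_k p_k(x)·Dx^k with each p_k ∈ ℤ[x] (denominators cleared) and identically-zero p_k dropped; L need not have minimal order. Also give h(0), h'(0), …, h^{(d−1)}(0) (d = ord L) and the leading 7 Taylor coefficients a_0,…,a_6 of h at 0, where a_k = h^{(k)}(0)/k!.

L = (28 + 128·x + 384·x^2 + 512·x^3 + 256·x^4) + (-6 - 12·x)·Dx + (1 + 4·x + 4·x^2)·Dx^2  (order 2).
h: a_k = 0, 48, 144, -32, -640, -5248/5, -896/5, …
ICs: h(0) = 0, h′(0) = 48.

f: a_k = -3, 0, 6, 0, -2, 0, 4/15, …
h₀=f(r): pull back L_f along r ⇒ L₀.
h₀' ⇒ L via d/dx closure of L₀.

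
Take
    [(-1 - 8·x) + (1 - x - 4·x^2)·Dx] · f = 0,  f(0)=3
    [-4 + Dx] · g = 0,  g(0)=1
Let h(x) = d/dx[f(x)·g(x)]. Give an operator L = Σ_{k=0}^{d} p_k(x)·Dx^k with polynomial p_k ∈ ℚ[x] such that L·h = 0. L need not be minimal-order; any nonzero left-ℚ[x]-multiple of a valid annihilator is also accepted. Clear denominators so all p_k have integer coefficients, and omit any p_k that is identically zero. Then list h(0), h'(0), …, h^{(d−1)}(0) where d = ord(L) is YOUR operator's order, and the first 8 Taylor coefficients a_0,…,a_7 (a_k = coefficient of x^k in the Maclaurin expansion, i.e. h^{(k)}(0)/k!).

f: a_k = 3, 3, 15, 27, 87, 195, 543, 1323, …
g: a_k = 1, 4, 8, 32/3, 32/3, 128/15, 256/45, 1024/315, …
L₀ := L_f ⊗_s L_g (sym. prod.), ord ≤ 1.
Derive L from L₀ (diff closure).
L = (34 + 48·x - 112·x^2 - 128·x^3 + 256·x^4) + (-5 + x + 40·x^2 - 64·x^4)·Dx  (order 1).
h: a_k = 15, 102, 429, 1516, 4883, 15058, 674711/15, 13834264/105, …
ICs: h(0) = 15.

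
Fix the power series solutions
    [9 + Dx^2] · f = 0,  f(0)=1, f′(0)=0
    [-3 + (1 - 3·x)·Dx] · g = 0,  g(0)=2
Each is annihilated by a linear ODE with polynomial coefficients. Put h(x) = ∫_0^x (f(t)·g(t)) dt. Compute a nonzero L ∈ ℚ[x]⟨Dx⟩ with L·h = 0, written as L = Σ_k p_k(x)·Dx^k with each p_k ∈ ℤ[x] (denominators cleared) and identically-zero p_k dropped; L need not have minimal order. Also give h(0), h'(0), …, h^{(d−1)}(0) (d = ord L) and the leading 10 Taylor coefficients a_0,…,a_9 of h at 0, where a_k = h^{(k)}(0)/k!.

f: a_k = 1, 0, -9/2, 0, 27/8, 0, -81/80, 0, 729/4480, 0, …
g: a_k = 2, 6, 18, 54, 162, 486, 1458, 4374, 13122, 39366, …
Sym-product of L_f,L_g gives L₀ (≤ ord 2).
∫: right-multiply L₀ by Dx.
L = (-9 + 27·x)·Dx + 6·Dx^2 + (-1 + 3·x)·Dx^3  (order 3).
h: a_k = 0, 2, 3, 3, 27/4, 351/20, 351/8, 31509/280, 94527/320, 352917/448, …
ICs: h(0) = 0, h′(0) = 2, h′′(0) = 6.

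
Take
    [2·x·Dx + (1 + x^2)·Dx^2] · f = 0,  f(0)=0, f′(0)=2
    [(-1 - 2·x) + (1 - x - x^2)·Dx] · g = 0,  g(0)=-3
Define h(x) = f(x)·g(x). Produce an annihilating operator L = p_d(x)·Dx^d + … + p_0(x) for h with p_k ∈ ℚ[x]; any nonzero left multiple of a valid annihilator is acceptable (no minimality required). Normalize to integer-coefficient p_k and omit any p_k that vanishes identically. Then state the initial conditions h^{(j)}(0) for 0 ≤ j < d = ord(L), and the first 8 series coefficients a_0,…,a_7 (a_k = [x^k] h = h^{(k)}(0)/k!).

f: a_k = 0, 2, 0, -2/3, 0, 2/5, 0, -2/7, …
g: a_k = -3, -3, -6, -9, -15, -24, -39, -63, …
L₀ := L_f ⊗_s L_g (sym. prod.), ord ≤ 2.
L = (2 + 2·x + 6·x^2) + (2 + 2·x + 4·x^2 + 6·x^3)·Dx + (-1 + x + x^3 + x^4)·Dx^2  (order 2).
h: a_k = 0, -6, -6, -10, -16, -136/5, -216/5, -2434/35, …
ICs: h(0) = 0, h′(0) = -6.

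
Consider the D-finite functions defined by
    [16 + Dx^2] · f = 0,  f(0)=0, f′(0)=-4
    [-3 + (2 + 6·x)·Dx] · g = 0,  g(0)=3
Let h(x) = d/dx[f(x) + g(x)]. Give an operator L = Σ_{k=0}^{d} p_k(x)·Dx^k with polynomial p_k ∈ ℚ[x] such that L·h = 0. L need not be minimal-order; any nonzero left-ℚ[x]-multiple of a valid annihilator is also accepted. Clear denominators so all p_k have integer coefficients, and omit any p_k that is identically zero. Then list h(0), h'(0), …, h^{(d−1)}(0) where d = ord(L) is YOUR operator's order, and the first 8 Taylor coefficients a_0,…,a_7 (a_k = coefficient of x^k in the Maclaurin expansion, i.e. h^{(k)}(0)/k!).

L = (-9552 - 18432·x - 27648·x^2) + (-2912 - 21024·x - 55296·x^2 - 55296·x^3)·Dx + (-597 - 1152·x - 1728·x^2)·Dx^2 + (-182 - 1314·x - 3456·x^2 - 3456·x^3)·Dx^3  (order 3).
h: a_k = 1/2, -27/4, 755/16, -1215/32, 43777/768, -137781/512, 70298747/92160, -8444007/4096, …
ICs: h(0) = 1/2, h′(0) = -27/4, h′′(0) = 755/8.

f: a_k = 0, -4, 0, 32/3, 0, -128/15, 0, 1024/315, …
g: a_k = 3, 9/2, -27/8, 81/16, -1215/128, 5103/256, -45927/1024, 216513/2048, …
Sum ⇒ L₀ = lclm(L_f,L_g) in ℚ(x)⟨Dx⟩.
h=h₀': d/dx-closure on L₀ ⇒ L.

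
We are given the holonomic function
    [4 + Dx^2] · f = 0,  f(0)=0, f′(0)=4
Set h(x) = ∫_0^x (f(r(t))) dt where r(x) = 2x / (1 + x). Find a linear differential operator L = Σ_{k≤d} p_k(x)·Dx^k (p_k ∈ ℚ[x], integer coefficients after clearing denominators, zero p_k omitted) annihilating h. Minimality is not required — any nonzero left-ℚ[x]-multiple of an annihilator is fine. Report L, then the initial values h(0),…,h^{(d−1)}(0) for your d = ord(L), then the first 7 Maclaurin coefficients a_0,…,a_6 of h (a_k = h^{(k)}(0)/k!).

f: a_k = 0, 4, 0, -8/3, 0, 8/15, 0, …
f∘r: x↦r, Dx↦Dx/r' in L_f ⇒ L₀.
∫: right-multiply L₀ by Dx.
L = 16·Dx + (2 + 6·x + 6·x^2 + 2·x^3)·Dx^2 + (1 + 4·x + 6·x^2 + 4·x^3 + x^4)·Dx^3  (order 3).
h: a_k = 0, 0, 4, -8/3, -10/3, 56/5, -772/45, …
ICs: h(0) = 0, h′(0) = 0, h′′(0) = 8.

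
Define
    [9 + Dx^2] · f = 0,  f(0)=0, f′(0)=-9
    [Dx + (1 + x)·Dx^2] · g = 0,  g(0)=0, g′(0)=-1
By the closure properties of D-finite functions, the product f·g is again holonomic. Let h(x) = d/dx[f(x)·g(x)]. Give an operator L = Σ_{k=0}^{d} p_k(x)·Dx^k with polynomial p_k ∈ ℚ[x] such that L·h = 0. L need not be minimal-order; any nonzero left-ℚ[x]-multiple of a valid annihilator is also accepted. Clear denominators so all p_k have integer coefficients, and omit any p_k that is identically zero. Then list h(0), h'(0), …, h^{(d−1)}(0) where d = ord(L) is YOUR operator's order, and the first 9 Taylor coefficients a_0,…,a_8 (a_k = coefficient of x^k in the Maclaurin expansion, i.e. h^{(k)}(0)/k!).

L = (13743 + 107892·x + 319302·x^2 + 475308·x^3 + 381267·x^4 + 157464·x^5 + 26244·x^6) + (4104 + 24192·x + 53460·x^2 + 56700·x^3 + 29160·x^4 + 5832·x^5)·Dx + (4020 + 27828·x + 76770·x^2 + 109512·x^3 + 85698·x^4 + 34992·x^5 + 5832·x^6)·Dx^2 + (456 + 2688·x + 5940·x^2 + 6300·x^3 + 3240·x^4 + 648·x^5)·Dx^3 + (277 + 1760·x + 4588·x^2 + 6300·x^3 + 4815·x^4 + 1944·x^5 + 324·x^6)·Dx^4  (order 4).
h: a_k = 0, 18, -27/2, -42, 45/2, 81/4, -651/80, -387/70, 81/35, …
ICs: h(0) = 0, h′(0) = 18, h′′(0) = -27, h′′′(0) = -252.

f: a_k = 0, -9, 0, 27/2, 0, -243/40, 0, 729/560, 0, …
g: a_k = 0, -1, 1/2, -1/3, 1/4, -1/5, 1/6, -1/7, 1/8, …
Sym-product of L_f,L_g gives L₀ (≤ ord 4).
h=h₀': d/dx-closure on L₀ ⇒ L.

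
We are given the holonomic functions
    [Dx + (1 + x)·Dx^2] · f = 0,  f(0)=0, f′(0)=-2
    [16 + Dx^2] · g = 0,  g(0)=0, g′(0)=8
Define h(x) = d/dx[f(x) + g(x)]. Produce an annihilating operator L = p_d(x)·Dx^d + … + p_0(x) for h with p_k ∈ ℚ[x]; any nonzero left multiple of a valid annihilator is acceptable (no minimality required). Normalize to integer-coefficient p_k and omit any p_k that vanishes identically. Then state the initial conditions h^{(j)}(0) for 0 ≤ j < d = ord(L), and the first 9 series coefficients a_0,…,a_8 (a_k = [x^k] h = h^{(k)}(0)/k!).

L = (176 + 256·x + 128·x^2) + (144 + 400·x + 384·x^2 + 128·x^3)·Dx + (11 + 16·x + 8·x^2)·Dx^2 + (9 + 25·x + 24·x^2 + 8·x^3)·Dx^3  (order 3).
h: a_k = 6, 2, -66, 2, 250/3, 2, -2138/45, 2, 3466/315, …
ICs: h(0) = 6, h′(0) = 2, h′′(0) = -132.

f: a_k = 0, -2, 1, -2/3, 1/2, -2/5, 1/3, -2/7, 1/4, …
g: a_k = 0, 8, 0, -64/3, 0, 256/15, 0, -2048/315, 0, …
f+g: L₀ = lclm(L_f,L_g), ord ≤ 2+2.
h=h₀': d/dx-closure on L₀ ⇒ L.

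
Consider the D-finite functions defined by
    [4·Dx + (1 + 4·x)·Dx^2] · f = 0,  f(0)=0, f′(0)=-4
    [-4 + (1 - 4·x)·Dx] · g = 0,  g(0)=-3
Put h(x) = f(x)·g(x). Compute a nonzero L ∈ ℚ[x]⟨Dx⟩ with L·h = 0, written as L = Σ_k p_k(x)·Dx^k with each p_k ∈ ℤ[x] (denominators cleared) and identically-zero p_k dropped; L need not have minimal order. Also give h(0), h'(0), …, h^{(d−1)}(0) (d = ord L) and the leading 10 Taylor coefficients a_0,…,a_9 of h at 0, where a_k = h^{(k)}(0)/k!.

L = 16 + (4 + 48·x)·Dx + (-1 + 16·x^2)·Dx^2  (order 2).
h: a_k = 0, 12, 24, 160, 448, 12032/5, 37888/5, 1306624/35, 4366336/35, 61571072/105, …
ICs: h(0) = 0, h′(0) = 12.

f: a_k = 0, -4, 8, -64/3, 64, -1024/5, 2048/3, -16384/7, 8192, -262144/9, …
g: a_k = -3, -12, -48, -192, -768, -3072, -12288, -49152, -196608, -786432, …
L₀ := L_f ⊗_s L_g (sym. prod.), ord ≤ 2.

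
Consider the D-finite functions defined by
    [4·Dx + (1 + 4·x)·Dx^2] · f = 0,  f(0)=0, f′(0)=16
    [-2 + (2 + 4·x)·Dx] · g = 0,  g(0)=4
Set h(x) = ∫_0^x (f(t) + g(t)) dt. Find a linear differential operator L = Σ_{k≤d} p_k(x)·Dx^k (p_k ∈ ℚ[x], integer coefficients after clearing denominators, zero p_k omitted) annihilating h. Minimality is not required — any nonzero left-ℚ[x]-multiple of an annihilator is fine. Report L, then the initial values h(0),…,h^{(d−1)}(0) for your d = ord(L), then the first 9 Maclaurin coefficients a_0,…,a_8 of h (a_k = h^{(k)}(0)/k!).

f: a_k = 0, 16, -32, 256/3, -256, 4096/5, -8192/3, 65536/7, -32768, …
g: a_k = 4, 4, -2, 2, -5/2, 7/2, -21/4, 33/4, -429/32, …
h₀=f+g: left-lcm gives L₀, ord ≤ 3.
h=∫h₀ ⇒ L = L₀·Dx.
L = (20 + 16·x)·Dx^2 + (29 + 104·x + 80·x^2)·Dx^3 + (3 + 22·x + 48·x^2 + 32·x^3)·Dx^4  (order 4).
h: a_k = 0, 4, 10, -34/3, 131/6, -517/10, 8227/60, -32831/84, 262375/224, …
ICs: h(0) = 0, h′(0) = 4, h′′(0) = 20, h′′′(0) = -68.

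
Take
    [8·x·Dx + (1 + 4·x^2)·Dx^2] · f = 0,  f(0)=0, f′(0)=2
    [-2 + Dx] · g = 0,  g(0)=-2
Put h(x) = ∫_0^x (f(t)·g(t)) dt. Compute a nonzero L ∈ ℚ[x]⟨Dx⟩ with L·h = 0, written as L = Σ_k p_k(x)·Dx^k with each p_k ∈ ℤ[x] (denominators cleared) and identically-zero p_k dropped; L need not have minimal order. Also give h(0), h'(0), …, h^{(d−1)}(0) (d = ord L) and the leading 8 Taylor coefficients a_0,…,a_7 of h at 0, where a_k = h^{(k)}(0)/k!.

L = (4 - 16·x + 16·x^2)·Dx + (-4 + 8·x - 16·x^2)·Dx^2 + (1 + 4·x^2)·Dx^3  (order 3).
h: a_k = 0, 0, -2, -8/3, -2/3, 16/15, -4/5, -176/63, …
ICs: h(0) = 0, h′(0) = 0, h′′(0) = -4.

f: a_k = 0, 2, 0, -8/3, 0, 32/5, 0, -128/7, …
g: a_k = -2, -4, -4, -8/3, -4/3, -8/15, -8/45, -16/315, …
f·g: L₀ = L_f ⊗_s L_g, ord ≤ 2·1.
Integrate: L := L₀·Dx.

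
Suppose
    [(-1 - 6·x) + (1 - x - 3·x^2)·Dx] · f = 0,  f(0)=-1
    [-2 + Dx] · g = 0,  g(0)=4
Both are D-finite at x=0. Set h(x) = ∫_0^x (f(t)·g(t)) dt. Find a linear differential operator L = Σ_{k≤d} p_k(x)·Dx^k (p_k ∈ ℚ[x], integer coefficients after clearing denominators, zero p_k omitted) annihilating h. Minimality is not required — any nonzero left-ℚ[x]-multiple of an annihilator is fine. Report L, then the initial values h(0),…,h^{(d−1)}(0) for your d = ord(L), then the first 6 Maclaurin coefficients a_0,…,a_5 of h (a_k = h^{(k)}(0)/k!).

f: a_k = -1, -1, -4, -7, -19, -40, …
g: a_k = 4, 8, 8, 16/3, 8/3, 16/15, …
h₀=f·g: eliminate ⇒ L₀, order ≤ 1·1.
∫: right-multiply L₀ by Dx.
L = (3 + 4·x - 6·x^2)·Dx + (-1 + x + 3·x^2)·Dx^2  (order 2).
h: a_k = 0, -4, -6, -32/3, -55/3, -172/5, …
ICs: h(0) = 0, h′(0) = -4.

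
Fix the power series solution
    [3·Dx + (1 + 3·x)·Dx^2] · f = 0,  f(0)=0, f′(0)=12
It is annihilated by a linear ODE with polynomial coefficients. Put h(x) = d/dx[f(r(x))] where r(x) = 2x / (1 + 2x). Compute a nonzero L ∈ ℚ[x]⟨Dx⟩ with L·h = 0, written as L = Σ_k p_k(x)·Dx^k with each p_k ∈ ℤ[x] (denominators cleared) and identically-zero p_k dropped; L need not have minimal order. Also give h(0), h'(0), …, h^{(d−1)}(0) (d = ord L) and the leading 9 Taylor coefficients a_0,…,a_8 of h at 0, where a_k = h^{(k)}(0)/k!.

L = (10 + 32·x) + (1 + 10·x + 16·x^2)·Dx  (order 1).
h: a_k = 24, -240, 2016, -16320, 130944, -1048320, 8388096, -67107840, 536868864, …
ICs: h(0) = 24.

f: a_k = 0, 12, -18, 36, -81, 972/5, -486, 8748/7, -6561/2, …
Change of var in L_f (x↦r) gives L₀.
h₀' ⇒ L via d/dx closure of L₀.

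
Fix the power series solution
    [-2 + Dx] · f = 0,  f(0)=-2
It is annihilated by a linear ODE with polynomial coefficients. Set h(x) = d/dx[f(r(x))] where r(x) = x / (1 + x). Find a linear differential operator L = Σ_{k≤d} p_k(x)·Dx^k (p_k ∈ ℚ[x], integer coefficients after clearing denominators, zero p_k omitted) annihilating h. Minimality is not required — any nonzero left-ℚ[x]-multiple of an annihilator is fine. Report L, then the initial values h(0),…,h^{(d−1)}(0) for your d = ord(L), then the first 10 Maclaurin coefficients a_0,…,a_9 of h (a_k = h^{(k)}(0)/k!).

L = -2·x + (-1 - 2·x - x^2)·Dx  (order 1).
h: a_k = -4, 0, 4, -16/3, 4, -16/15, -20/9, 512/105, -284/45, 17984/2835, …
ICs: h(0) = -4.

f: a_k = -2, -4, -4, -8/3, -4/3, -8/15, -8/45, -16/315, -4/315, -8/2835, …
L₀ from L_f via x↦r, Dx↦r'^{-1}Dx.
Differentiate: ansatz ord ≤ ord L₀ ⇒ L.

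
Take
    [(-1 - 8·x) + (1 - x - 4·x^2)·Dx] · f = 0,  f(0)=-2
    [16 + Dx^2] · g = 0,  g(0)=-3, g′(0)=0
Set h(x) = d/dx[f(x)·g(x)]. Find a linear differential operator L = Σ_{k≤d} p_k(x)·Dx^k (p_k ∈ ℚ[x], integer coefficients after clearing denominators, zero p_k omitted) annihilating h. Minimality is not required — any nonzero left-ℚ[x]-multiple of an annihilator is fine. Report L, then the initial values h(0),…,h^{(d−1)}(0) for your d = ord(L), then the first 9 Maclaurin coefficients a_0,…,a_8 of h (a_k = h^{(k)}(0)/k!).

f: a_k = -2, -2, -10, -18, -58, -130, -362, -882, -2330, …
g: a_k = -3, 0, 24, 0, -32, 0, 256/15, 0, -512/105, …
Sym-product of L_f,L_g gives L₀ (≤ ord 2).
h₀' ⇒ L via d/dx closure of L₀.
L = (-12 - 64·x - 224·x^2 + 256·x^3 + 512·x^4) + (-1 - 4·x + 48·x^2 + 128·x^3)·Dx + (1 - 3·x - 10·x^2 + 16·x^3 + 32·x^4)·Dx^2  (order 2).
h: a_k = 6, -36, 18, -8, 110, -604/5, 7126/15, -816/35, 84594/35, …
ICs: h(0) = 6, h′(0) = -36.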